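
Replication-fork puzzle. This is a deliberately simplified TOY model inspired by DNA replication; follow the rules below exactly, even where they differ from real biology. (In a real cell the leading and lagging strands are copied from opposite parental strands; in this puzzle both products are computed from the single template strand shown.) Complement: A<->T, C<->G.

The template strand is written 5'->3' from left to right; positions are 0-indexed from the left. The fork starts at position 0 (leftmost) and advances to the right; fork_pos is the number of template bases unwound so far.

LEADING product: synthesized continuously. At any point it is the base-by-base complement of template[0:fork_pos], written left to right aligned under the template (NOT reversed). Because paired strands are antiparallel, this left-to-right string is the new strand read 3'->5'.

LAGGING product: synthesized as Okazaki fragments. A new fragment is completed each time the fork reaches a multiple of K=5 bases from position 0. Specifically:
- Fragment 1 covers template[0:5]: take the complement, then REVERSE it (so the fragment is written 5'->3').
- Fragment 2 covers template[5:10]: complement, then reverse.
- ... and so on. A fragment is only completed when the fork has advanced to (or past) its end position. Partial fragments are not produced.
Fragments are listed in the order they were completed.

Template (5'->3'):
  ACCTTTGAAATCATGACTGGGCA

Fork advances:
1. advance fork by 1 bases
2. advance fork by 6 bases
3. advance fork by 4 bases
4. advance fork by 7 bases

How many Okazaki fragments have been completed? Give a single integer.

Answer: 3

Derivation:
Step 1: advance 1 -> fork_pos = 0 + 1 = 1. Next multiple of 5 is 5 (not reached); still 0 fragment(s).
Step 2: advance 6 -> fork_pos = 1 + 6 = 7. Reached multiple(s) of 5: 5 -> fragment 1 completed (1 total).
Step 3: advance 4 -> fork_pos = 7 + 4 = 11. Reached multiple(s) of 5: 10 -> fragment 2 completed (2 total).
Step 4: advance 7 -> fork_pos = 11 + 7 = 18. Reached multiple(s) of 5: 15 -> fragment 3 completed (3 total).
Check: final fork_pos = 18; the multiples of 5 that are <= 18 are 5..15 -> 18 // 5 = 3 completed fragment(s).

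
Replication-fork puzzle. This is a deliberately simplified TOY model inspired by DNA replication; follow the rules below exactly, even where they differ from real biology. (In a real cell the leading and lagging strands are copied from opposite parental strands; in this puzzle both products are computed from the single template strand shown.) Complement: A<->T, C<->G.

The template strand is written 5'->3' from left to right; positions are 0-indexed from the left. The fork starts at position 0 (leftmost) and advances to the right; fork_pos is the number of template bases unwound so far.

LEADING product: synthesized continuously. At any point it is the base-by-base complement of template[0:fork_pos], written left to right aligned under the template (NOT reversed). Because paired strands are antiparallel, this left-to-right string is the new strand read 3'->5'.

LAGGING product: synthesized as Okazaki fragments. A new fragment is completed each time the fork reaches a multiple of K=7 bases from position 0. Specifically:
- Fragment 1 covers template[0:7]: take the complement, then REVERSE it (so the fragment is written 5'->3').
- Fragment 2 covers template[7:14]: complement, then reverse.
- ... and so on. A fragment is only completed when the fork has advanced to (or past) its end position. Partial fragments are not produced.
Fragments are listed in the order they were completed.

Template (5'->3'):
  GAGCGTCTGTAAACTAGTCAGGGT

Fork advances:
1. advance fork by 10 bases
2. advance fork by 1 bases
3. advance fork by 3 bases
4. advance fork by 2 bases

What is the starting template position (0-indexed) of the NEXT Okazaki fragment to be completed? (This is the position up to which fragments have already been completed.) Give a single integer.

Step 1: advance 10 -> fork_pos = 0 + 10 = 10. Reached multiple(s) of 7: 7 -> fragment 1 completed (1 total).
Step 2: advance 1 -> fork_pos = 10 + 1 = 11. Next multiple of 7 is 14 (not reached); still 1 fragment(s).
Step 3: advance 3 -> fork_pos = 11 + 3 = 14. Reached multiple(s) of 7: 14 -> fragment 2 completed (2 total).
Step 4: advance 2 -> fork_pos = 14 + 2 = 16. Next multiple of 7 is 21 (not reached); still 2 fragment(s).
2 fragment(s) completed, covering template[0:14] (2 x 7 = 14). The next fragment, fragment 3, covers template[14:21], so it starts at position 14.

Answer: 14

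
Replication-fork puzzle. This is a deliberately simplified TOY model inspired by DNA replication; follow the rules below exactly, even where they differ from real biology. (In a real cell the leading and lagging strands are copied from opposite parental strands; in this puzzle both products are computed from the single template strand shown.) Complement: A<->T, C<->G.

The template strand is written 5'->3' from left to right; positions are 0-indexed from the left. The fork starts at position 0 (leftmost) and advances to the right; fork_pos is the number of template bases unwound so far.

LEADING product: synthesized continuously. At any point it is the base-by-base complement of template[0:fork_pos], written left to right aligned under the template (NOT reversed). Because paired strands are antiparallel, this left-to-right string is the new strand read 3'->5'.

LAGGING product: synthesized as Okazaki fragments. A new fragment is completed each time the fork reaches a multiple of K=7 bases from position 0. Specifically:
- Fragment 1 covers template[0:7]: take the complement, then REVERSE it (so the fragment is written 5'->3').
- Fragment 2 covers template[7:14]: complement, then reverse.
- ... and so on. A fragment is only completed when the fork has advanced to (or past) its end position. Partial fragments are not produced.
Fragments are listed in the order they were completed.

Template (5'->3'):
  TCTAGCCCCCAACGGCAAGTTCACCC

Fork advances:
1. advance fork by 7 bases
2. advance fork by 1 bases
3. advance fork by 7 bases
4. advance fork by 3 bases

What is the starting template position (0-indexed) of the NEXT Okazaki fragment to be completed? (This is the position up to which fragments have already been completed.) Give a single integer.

Answer: 14

Derivation:
Step 1: advance 7 -> fork_pos = 0 + 7 = 7. Reached multiple(s) of 7: 7 -> fragment 1 completed (1 total).
Step 2: advance 1 -> fork_pos = 7 + 1 = 8. Next multiple of 7 is 14 (not reached); still 1 fragment(s).
Step 3: advance 7 -> fork_pos = 8 + 7 = 15. Reached multiple(s) of 7: 14 -> fragment 2 completed (2 total).
Step 4: advance 3 -> fork_pos = 15 + 3 = 18. Next multiple of 7 is 21 (not reached); still 2 fragment(s).
2 fragment(s) completed, covering template[0:14] (2 x 7 = 14). The next fragment, fragment 3, covers template[14:21], so it starts at position 14.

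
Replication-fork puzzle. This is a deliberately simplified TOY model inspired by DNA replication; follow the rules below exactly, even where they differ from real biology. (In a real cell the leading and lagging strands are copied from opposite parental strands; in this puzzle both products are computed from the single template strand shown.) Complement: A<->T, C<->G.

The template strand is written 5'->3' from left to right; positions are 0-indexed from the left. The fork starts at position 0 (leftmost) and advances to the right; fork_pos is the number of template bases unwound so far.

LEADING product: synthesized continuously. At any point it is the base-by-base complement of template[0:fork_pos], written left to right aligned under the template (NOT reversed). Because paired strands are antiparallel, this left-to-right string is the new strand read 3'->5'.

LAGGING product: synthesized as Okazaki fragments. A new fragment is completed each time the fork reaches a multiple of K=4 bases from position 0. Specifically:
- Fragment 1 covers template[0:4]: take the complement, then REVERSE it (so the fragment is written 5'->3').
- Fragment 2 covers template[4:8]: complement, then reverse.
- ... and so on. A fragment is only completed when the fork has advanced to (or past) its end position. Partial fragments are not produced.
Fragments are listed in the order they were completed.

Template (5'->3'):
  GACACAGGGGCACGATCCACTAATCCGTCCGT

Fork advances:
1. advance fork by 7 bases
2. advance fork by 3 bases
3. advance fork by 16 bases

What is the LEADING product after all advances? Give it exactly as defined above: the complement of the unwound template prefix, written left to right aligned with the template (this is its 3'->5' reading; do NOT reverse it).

Step 1: advance 7 -> fork_pos = 0 + 7 = 7.
Step 2: advance 3 -> fork_pos = 7 + 3 = 10.
Step 3: advance 16 -> fork_pos = 10 + 16 = 26.
Unwound prefix: template[0:26] = GACACAGGGGCACGATCCACTAATCC
Complement it base by base (A<->T, C<->G), keeping left-to-right order:
  [0:5] GACAC -> CTGTG
  [5:10] AGGGG -> TCCCC
  [10:15] CACGA -> GTGCT
  [15:20] TCCAC -> AGGTG
  [20:25] TAATC -> ATTAG
  [25:26] C -> G
Concatenate: CTGTGTCCCCGTGCTAGGTGATTAGG (length 26; written aligned with the template, i.e. 3'->5').

Answer: CTGTGTCCCCGTGCTAGGTGATTAGG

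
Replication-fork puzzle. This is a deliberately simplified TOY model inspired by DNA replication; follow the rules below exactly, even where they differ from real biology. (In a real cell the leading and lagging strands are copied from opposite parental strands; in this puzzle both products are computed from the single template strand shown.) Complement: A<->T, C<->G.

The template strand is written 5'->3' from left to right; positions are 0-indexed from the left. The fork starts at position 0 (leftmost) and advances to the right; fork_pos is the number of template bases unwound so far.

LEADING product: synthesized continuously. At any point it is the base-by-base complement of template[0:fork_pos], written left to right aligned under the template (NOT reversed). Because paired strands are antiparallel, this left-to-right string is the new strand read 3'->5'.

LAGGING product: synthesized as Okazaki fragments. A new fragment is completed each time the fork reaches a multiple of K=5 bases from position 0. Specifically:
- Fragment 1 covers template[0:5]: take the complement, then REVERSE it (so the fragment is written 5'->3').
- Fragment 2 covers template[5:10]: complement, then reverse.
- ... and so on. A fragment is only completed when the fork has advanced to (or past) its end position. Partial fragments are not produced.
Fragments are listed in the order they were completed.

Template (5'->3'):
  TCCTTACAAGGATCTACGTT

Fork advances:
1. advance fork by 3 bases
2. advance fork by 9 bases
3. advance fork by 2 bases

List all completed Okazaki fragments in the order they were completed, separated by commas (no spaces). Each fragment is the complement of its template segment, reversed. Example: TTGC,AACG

Answer: AAGGA,CTTGT

Derivation:
Step 1: advance 3 -> fork_pos = 0 + 3 = 3. Next multiple of 5 is 5 (not reached); still 0 fragment(s).
Step 2: advance 9 -> fork_pos = 3 + 9 = 12. Reached multiple(s) of 5: 5, 10 -> fragments 1-2 completed (2 total).
Step 3: advance 2 -> fork_pos = 12 + 2 = 14. Next multiple of 5 is 15 (not reached); still 2 fragment(s).
Final fork_pos = 14, so 2 fragment(s) are complete. Build each: template segment -> complement -> reverse.
Fragment 1: template[0:5] = TCCTT -> complement AGGAA -> reversed AAGGA
Fragment 2: template[5:10] = ACAAG -> complement TGTTC -> reversed CTTGT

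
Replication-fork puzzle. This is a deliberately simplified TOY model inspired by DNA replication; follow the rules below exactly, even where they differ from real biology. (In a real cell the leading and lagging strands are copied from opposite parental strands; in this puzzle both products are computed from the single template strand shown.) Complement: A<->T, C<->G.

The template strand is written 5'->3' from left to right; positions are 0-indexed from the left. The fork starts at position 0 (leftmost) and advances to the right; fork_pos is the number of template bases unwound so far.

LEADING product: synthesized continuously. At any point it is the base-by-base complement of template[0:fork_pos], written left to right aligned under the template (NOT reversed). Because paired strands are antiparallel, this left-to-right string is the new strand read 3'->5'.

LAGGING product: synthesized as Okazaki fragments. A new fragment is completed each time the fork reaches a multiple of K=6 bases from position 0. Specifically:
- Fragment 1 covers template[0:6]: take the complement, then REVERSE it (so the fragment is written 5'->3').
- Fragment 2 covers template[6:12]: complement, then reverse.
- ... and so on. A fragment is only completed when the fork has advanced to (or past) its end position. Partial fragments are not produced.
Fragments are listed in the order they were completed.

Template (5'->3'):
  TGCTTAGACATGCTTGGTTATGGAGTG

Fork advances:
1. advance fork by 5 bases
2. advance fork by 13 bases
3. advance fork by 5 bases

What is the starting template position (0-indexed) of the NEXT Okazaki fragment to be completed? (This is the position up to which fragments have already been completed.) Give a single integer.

Step 1: advance 5 -> fork_pos = 0 + 5 = 5. Next multiple of 6 is 6 (not reached); still 0 fragment(s).
Step 2: advance 13 -> fork_pos = 5 + 13 = 18. Reached multiple(s) of 6: 6, 12, 18 -> fragments 1-3 completed (3 total).
Step 3: advance 5 -> fork_pos = 18 + 5 = 23. Next multiple of 6 is 24 (not reached); still 3 fragment(s).
3 fragment(s) completed, covering template[0:18] (3 x 6 = 18). The next fragment, fragment 4, covers template[18:24], so it starts at position 18.

Answer: 18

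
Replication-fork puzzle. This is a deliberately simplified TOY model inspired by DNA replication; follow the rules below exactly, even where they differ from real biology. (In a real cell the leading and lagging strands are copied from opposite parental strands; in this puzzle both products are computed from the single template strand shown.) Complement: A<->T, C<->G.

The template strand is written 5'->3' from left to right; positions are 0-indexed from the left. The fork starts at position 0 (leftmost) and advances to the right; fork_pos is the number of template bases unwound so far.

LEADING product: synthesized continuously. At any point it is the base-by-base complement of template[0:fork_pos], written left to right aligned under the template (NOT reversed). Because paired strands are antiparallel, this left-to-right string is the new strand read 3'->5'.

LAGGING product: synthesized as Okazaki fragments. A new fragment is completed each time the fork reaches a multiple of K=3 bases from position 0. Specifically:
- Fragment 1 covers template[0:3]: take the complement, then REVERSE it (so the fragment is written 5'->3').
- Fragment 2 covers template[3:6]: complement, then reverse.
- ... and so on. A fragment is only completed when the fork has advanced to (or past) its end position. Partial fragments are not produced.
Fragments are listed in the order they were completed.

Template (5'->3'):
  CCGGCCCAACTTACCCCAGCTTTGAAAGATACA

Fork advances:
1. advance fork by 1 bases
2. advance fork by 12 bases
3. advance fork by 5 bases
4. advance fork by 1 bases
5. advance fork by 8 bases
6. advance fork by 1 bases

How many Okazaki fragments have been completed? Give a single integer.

Answer: 9

Derivation:
Step 1: advance 1 -> fork_pos = 0 + 1 = 1. Next multiple of 3 is 3 (not reached); still 0 fragment(s).
Step 2: advance 12 -> fork_pos = 1 + 12 = 13. Reached multiple(s) of 3: 3, 6, 9, 12 -> fragments 1-4 completed (4 total).
Step 3: advance 5 -> fork_pos = 13 + 5 = 18. Reached multiple(s) of 3: 15, 18 -> fragments 5-6 completed (6 total).
Step 4: advance 1 -> fork_pos = 18 + 1 = 19. Next multiple of 3 is 21 (not reached); still 6 fragment(s).
Step 5: advance 8 -> fork_pos = 19 + 8 = 27. Reached multiple(s) of 3: 21, 24, 27 -> fragments 7-9 completed (9 total).
Step 6: advance 1 -> fork_pos = 27 + 1 = 28. Next multiple of 3 is 30 (not reached); still 9 fragment(s).
Check: final fork_pos = 28; the multiples of 3 that are <= 28 are 3..27 -> 28 // 3 = 9 completed fragment(s).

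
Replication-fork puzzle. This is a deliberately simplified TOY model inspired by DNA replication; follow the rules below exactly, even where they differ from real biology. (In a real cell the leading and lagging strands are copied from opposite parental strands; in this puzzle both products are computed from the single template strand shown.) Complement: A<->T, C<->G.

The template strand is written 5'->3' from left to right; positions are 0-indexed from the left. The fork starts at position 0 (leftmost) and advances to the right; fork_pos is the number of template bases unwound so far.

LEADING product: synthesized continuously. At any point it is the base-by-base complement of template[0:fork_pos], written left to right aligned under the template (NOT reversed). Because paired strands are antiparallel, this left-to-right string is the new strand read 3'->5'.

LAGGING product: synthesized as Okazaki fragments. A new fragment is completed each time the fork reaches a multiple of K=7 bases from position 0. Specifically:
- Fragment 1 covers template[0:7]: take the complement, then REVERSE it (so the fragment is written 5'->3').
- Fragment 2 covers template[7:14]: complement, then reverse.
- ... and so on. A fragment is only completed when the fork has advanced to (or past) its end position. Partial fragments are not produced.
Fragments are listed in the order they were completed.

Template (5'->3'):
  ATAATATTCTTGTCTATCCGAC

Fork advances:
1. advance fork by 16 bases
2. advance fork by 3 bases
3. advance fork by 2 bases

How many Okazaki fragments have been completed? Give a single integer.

Answer: 3

Derivation:
Step 1: advance 16 -> fork_pos = 0 + 16 = 16. Reached multiple(s) of 7: 7, 14 -> fragments 1-2 completed (2 total).
Step 2: advance 3 -> fork_pos = 16 + 3 = 19. Next multiple of 7 is 21 (not reached); still 2 fragment(s).
Step 3: advance 2 -> fork_pos = 19 + 2 = 21. Reached multiple(s) of 7: 21 -> fragment 3 completed (3 total).
Check: final fork_pos = 21; the multiples of 7 that are <= 21 are 7..21 -> 21 // 7 = 3 completed fragment(s).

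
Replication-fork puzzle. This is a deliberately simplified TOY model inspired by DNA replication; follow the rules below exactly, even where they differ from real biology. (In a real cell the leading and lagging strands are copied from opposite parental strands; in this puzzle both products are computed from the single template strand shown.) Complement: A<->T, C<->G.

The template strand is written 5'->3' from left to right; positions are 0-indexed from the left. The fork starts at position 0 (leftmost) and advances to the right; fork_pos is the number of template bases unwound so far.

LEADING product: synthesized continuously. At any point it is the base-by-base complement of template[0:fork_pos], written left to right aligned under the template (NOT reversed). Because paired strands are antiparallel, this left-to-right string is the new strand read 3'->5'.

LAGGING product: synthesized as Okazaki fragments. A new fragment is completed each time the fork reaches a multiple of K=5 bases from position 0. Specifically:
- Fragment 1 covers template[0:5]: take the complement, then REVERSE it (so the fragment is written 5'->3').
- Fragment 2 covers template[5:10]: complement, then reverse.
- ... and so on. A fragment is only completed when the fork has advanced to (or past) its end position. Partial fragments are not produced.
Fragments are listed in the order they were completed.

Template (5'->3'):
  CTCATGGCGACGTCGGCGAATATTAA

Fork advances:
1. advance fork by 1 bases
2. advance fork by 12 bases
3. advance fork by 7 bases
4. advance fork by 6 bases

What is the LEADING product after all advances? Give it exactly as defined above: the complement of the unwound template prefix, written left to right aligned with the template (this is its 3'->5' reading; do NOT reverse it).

Answer: GAGTACCGCTGCAGCCGCTTATAATT

Derivation:
Step 1: advance 1 -> fork_pos = 0 + 1 = 1.
Step 2: advance 12 -> fork_pos = 1 + 12 = 13.
Step 3: advance 7 -> fork_pos = 13 + 7 = 20.
Step 4: advance 6 -> fork_pos = 20 + 6 = 26.
Unwound prefix: template[0:26] = CTCATGGCGACGTCGGCGAATATTAA
Complement it base by base (A<->T, C<->G), keeping left-to-right order:
  [0:5] CTCAT -> GAGTA
  [5:10] GGCGA -> CCGCT
  [10:15] CGTCG -> GCAGC
  [15:20] GCGAA -> CGCTT
  [20:25] TATTA -> ATAAT
  [25:26] A -> T
Concatenate: GAGTACCGCTGCAGCCGCTTATAATT (length 26; written aligned with the template, i.e. 3'->5').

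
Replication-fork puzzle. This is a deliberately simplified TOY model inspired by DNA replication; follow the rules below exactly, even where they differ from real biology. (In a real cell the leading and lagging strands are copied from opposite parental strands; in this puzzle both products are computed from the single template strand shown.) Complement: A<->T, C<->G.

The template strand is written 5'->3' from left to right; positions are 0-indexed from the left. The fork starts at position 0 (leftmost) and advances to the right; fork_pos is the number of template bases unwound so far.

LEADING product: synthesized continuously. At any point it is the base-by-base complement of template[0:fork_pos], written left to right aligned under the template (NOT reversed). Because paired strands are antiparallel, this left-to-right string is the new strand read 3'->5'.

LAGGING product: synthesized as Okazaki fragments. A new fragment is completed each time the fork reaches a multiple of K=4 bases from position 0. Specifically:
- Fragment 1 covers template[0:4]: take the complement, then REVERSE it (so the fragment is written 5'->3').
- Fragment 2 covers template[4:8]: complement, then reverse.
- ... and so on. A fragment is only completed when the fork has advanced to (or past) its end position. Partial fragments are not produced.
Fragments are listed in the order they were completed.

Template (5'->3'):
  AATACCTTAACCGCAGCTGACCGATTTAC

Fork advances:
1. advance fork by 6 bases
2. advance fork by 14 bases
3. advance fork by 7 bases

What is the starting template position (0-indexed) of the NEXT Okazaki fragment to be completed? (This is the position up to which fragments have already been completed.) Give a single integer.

Step 1: advance 6 -> fork_pos = 0 + 6 = 6. Reached multiple(s) of 4: 4 -> fragment 1 completed (1 total).
Step 2: advance 14 -> fork_pos = 6 + 14 = 20. Reached multiple(s) of 4: 8, 12, 16, 20 -> fragments 2-5 completed (5 total).
Step 3: advance 7 -> fork_pos = 20 + 7 = 27. Reached multiple(s) of 4: 24 -> fragment 6 completed (6 total).
6 fragment(s) completed, covering template[0:24] (6 x 4 = 24). The next fragment, fragment 7, covers template[24:28], so it starts at position 24.

Answer: 24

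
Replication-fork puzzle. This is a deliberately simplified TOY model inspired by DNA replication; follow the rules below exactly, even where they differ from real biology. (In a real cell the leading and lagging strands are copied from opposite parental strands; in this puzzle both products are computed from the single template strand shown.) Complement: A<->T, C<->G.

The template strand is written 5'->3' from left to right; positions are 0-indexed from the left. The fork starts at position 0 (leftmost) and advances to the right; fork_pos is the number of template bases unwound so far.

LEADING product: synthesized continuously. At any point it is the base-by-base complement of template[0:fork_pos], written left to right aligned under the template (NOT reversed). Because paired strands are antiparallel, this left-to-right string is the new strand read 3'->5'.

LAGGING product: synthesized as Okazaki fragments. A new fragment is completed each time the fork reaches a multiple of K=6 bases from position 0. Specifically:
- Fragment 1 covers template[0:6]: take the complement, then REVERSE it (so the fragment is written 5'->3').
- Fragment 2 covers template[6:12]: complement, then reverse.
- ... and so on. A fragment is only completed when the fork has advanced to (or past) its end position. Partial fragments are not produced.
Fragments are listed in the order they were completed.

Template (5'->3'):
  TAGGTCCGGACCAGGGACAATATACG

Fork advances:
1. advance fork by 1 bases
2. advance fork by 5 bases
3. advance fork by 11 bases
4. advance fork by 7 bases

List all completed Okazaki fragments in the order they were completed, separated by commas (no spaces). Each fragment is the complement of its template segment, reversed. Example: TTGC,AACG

Answer: GACCTA,GGTCCG,GTCCCT,TATATT

Derivation:
Step 1: advance 1 -> fork_pos = 0 + 1 = 1. Next multiple of 6 is 6 (not reached); still 0 fragment(s).
Step 2: advance 5 -> fork_pos = 1 + 5 = 6. Reached multiple(s) of 6: 6 -> fragment 1 completed (1 total).
Step 3: advance 11 -> fork_pos = 6 + 11 = 17. Reached multiple(s) of 6: 12 -> fragment 2 completed (2 total).
Step 4: advance 7 -> fork_pos = 17 + 7 = 24. Reached multiple(s) of 6: 18, 24 -> fragments 3-4 completed (4 total).
Final fork_pos = 24, so 4 fragment(s) are complete. Build each: template segment -> complement -> reverse.
Fragment 1: template[0:6] = TAGGTC -> complement ATCCAG -> reversed GACCTA
Fragment 2: template[6:12] = CGGACC -> complement GCCTGG -> reversed GGTCCG
Fragment 3: template[12:18] = AGGGAC -> complement TCCCTG -> reversed GTCCCT
Fragment 4: template[18:24] = AATATA -> complement TTATAT -> reversed TATATT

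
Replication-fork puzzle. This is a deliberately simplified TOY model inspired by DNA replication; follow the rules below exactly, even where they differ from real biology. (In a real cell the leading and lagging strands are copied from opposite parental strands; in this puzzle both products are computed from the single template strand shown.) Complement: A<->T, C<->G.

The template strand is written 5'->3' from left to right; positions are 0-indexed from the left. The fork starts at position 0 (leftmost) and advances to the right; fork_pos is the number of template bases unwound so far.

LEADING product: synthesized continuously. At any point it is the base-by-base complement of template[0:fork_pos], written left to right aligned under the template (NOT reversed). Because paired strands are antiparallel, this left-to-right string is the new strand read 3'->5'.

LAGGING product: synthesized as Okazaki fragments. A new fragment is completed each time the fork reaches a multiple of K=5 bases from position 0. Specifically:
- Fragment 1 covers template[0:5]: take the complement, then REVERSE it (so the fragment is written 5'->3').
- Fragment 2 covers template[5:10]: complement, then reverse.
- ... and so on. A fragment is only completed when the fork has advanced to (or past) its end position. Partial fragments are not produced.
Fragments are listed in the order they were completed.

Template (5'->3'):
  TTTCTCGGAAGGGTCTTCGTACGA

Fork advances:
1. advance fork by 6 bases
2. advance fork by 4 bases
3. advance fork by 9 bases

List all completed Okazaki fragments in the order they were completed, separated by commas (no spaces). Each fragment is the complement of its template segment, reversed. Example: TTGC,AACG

Answer: AGAAA,TTCCG,GACCC

Derivation:
Step 1: advance 6 -> fork_pos = 0 + 6 = 6. Reached multiple(s) of 5: 5 -> fragment 1 completed (1 total).
Step 2: advance 4 -> fork_pos = 6 + 4 = 10. Reached multiple(s) of 5: 10 -> fragment 2 completed (2 total).
Step 3: advance 9 -> fork_pos = 10 + 9 = 19. Reached multiple(s) of 5: 15 -> fragment 3 completed (3 total).
Final fork_pos = 19, so 3 fragment(s) are complete. Build each: template segment -> complement -> reverse.
Fragment 1: template[0:5] = TTTCT -> complement AAAGA -> reversed AGAAA
Fragment 2: template[5:10] = CGGAA -> complement GCCTT -> reversed TTCCG
Fragment 3: template[10:15] = GGGTC -> complement CCCAG -> reversed GACCC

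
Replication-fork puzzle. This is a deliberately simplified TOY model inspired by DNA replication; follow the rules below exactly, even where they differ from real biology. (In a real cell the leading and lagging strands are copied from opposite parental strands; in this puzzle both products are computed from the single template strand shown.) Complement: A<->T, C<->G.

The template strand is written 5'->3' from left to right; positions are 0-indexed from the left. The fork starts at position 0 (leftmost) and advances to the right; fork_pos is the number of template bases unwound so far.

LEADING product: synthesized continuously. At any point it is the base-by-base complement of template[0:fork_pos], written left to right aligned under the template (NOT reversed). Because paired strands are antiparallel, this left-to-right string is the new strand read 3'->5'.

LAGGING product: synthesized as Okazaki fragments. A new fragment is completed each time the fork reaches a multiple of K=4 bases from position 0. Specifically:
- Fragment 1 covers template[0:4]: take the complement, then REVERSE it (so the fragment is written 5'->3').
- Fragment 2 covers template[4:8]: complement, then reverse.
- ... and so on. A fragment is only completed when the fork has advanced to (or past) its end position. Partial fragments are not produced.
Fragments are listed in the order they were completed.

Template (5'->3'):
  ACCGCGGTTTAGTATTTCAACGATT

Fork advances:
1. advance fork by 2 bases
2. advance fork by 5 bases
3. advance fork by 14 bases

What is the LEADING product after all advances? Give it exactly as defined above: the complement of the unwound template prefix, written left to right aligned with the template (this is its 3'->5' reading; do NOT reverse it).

Answer: TGGCGCCAAATCATAAAGTTG

Derivation:
Step 1: advance 2 -> fork_pos = 0 + 2 = 2.
Step 2: advance 5 -> fork_pos = 2 + 5 = 7.
Step 3: advance 14 -> fork_pos = 7 + 14 = 21.
Unwound prefix: template[0:21] = ACCGCGGTTTAGTATTTCAAC
Complement it base by base (A<->T, C<->G), keeping left-to-right order:
  [0:5] ACCGC -> TGGCG
  [5:10] GGTTT -> CCAAA
  [10:15] AGTAT -> TCATA
  [15:20] TTCAA -> AAGTT
  [20:21] C -> G
Concatenate: TGGCGCCAAATCATAAAGTTG (length 21; written aligned with the template, i.e. 3'->5').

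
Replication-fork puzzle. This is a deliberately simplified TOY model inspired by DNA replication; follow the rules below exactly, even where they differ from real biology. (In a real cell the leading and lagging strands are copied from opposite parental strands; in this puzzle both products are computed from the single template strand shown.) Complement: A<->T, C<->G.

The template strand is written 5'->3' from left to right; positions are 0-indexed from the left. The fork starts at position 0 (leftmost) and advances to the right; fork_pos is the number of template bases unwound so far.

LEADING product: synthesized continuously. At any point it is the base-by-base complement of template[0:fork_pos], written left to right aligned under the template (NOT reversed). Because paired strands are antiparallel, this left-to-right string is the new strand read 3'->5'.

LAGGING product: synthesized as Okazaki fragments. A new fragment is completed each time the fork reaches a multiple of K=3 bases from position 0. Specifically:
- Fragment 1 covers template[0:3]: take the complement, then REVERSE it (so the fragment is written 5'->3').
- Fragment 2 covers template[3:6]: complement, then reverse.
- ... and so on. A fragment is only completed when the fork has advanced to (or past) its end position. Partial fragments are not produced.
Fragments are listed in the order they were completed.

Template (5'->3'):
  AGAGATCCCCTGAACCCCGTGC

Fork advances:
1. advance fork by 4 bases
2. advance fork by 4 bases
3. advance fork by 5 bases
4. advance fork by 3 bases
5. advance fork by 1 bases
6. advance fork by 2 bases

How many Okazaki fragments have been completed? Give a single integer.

Step 1: advance 4 -> fork_pos = 0 + 4 = 4. Reached multiple(s) of 3: 3 -> fragment 1 completed (1 total).
Step 2: advance 4 -> fork_pos = 4 + 4 = 8. Reached multiple(s) of 3: 6 -> fragment 2 completed (2 total).
Step 3: advance 5 -> fork_pos = 8 + 5 = 13. Reached multiple(s) of 3: 9, 12 -> fragments 3-4 completed (4 total).
Step 4: advance 3 -> fork_pos = 13 + 3 = 16. Reached multiple(s) of 3: 15 -> fragment 5 completed (5 total).
Step 5: advance 1 -> fork_pos = 16 + 1 = 17. Next multiple of 3 is 18 (not reached); still 5 fragment(s).
Step 6: advance 2 -> fork_pos = 17 + 2 = 19. Reached multiple(s) of 3: 18 -> fragment 6 completed (6 total).
Check: final fork_pos = 19; the multiples of 3 that are <= 19 are 3..18 -> 19 // 3 = 6 completed fragment(s).

Answer: 6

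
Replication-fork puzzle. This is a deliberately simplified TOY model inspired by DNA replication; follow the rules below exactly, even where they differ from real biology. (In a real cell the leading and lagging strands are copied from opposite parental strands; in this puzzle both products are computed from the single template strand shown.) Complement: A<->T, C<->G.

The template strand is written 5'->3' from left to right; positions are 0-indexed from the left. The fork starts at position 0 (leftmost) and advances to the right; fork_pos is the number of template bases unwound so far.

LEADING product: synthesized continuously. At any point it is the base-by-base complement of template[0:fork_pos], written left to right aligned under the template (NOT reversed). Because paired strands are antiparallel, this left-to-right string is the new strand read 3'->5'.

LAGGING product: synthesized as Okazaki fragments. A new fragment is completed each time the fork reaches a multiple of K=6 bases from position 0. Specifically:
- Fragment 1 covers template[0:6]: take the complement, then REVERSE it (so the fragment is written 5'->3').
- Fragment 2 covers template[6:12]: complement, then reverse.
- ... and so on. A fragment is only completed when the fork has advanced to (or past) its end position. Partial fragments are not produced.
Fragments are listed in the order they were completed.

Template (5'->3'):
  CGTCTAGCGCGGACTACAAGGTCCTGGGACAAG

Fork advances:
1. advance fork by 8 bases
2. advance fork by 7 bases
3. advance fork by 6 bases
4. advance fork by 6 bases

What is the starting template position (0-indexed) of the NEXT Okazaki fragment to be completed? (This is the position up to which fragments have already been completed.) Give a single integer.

Answer: 24

Derivation:
Step 1: advance 8 -> fork_pos = 0 + 8 = 8. Reached multiple(s) of 6: 6 -> fragment 1 completed (1 total).
Step 2: advance 7 -> fork_pos = 8 + 7 = 15. Reached multiple(s) of 6: 12 -> fragment 2 completed (2 total).
Step 3: advance 6 -> fork_pos = 15 + 6 = 21. Reached multiple(s) of 6: 18 -> fragment 3 completed (3 total).
Step 4: advance 6 -> fork_pos = 21 + 6 = 27. Reached multiple(s) of 6: 24 -> fragment 4 completed (4 total).
4 fragment(s) completed, covering template[0:24] (4 x 6 = 24). The next fragment, fragment 5, covers template[24:30], so it starts at position 24.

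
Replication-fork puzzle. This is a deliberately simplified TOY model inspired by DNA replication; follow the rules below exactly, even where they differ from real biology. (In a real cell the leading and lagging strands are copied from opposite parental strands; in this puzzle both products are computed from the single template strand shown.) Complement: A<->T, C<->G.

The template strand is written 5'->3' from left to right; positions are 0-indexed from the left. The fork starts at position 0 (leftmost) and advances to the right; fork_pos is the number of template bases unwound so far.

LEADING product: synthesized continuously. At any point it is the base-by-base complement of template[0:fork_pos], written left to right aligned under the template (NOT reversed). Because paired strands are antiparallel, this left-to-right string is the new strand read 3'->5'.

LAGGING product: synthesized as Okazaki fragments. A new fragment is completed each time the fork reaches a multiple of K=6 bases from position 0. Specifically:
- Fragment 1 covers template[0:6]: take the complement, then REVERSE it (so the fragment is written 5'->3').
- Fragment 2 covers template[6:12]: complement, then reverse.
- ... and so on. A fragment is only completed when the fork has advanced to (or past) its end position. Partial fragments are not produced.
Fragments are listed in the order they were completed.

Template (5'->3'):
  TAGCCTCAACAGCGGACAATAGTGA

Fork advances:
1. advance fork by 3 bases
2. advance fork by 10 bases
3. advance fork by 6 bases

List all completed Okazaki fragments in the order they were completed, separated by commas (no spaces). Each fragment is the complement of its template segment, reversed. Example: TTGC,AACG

Answer: AGGCTA,CTGTTG,TGTCCG

Derivation:
Step 1: advance 3 -> fork_pos = 0 + 3 = 3. Next multiple of 6 is 6 (not reached); still 0 fragment(s).
Step 2: advance 10 -> fork_pos = 3 + 10 = 13. Reached multiple(s) of 6: 6, 12 -> fragments 1-2 completed (2 total).
Step 3: advance 6 -> fork_pos = 13 + 6 = 19. Reached multiple(s) of 6: 18 -> fragment 3 completed (3 total).
Final fork_pos = 19, so 3 fragment(s) are complete. Build each: template segment -> complement -> reverse.
Fragment 1: template[0:6] = TAGCCT -> complement ATCGGA -> reversed AGGCTA
Fragment 2: template[6:12] = CAACAG -> complement GTTGTC -> reversed CTGTTG
Fragment 3: template[12:18] = CGGACA -> complement GCCTGT -> reversed TGTCCG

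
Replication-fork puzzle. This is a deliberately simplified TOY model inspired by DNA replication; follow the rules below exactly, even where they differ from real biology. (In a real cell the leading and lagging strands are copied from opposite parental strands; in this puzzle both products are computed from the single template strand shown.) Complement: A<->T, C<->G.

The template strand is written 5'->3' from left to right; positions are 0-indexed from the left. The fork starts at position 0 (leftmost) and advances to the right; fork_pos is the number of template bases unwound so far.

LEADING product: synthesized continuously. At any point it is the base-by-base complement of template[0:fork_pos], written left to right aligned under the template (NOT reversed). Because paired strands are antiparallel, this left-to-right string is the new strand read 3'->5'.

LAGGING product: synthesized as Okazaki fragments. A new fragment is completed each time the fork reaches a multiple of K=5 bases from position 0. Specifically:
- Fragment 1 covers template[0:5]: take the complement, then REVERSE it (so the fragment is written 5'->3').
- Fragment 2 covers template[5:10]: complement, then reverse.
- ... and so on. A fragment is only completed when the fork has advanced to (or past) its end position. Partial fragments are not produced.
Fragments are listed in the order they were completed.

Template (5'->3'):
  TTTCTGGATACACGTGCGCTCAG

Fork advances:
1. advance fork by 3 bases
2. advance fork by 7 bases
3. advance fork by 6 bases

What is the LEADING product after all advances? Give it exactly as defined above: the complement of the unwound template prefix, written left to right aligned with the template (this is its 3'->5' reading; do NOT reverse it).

Step 1: advance 3 -> fork_pos = 0 + 3 = 3.
Step 2: advance 7 -> fork_pos = 3 + 7 = 10.
Step 3: advance 6 -> fork_pos = 10 + 6 = 16.
Unwound prefix: template[0:16] = TTTCTGGATACACGTG
Complement it base by base (A<->T, C<->G), keeping left-to-right order:
  [0:5] TTTCT -> AAAGA
  [5:10] GGATA -> CCTAT
  [10:15] CACGT -> GTGCA
  [15:16] G -> C
Concatenate: AAAGACCTATGTGCAC (length 16; written aligned with the template, i.e. 3'->5').

Answer: AAAGACCTATGTGCAC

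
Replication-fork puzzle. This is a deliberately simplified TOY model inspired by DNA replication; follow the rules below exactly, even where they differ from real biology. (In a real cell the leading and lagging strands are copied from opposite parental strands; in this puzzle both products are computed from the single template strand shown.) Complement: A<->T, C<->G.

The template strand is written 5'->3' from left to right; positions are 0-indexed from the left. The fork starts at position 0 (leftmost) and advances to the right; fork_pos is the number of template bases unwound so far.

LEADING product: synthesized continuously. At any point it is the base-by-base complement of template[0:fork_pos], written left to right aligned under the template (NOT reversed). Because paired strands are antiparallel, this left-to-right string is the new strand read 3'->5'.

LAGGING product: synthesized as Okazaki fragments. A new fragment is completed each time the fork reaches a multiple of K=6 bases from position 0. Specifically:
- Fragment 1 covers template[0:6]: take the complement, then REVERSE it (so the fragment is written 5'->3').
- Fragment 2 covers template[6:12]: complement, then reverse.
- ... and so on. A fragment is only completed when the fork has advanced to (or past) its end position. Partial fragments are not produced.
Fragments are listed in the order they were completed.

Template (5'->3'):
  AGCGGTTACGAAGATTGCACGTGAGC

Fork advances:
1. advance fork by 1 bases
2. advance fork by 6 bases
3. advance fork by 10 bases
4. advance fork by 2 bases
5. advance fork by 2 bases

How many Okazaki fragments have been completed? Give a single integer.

Step 1: advance 1 -> fork_pos = 0 + 1 = 1. Next multiple of 6 is 6 (not reached); still 0 fragment(s).
Step 2: advance 6 -> fork_pos = 1 + 6 = 7. Reached multiple(s) of 6: 6 -> fragment 1 completed (1 total).
Step 3: advance 10 -> fork_pos = 7 + 10 = 17. Reached multiple(s) of 6: 12 -> fragment 2 completed (2 total).
Step 4: advance 2 -> fork_pos = 17 + 2 = 19. Reached multiple(s) of 6: 18 -> fragment 3 completed (3 total).
Step 5: advance 2 -> fork_pos = 19 + 2 = 21. Next multiple of 6 is 24 (not reached); still 3 fragment(s).
Check: final fork_pos = 21; the multiples of 6 that are <= 21 are 6..18 -> 21 // 6 = 3 completed fragment(s).

Answer: 3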